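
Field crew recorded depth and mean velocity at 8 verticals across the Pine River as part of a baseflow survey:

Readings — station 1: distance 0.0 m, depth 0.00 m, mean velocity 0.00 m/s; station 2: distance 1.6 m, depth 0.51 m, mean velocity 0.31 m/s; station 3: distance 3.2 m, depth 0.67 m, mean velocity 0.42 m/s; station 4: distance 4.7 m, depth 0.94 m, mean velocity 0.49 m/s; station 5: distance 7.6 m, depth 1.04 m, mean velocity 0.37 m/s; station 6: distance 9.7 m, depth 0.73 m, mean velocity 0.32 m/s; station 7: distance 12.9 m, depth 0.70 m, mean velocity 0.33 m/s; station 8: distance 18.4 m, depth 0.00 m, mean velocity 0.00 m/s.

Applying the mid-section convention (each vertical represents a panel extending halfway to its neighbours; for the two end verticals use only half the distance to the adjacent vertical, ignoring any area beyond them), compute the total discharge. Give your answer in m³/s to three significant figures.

w_2 = (3.2 − 0.0)/2 = 1.6 m; q_2 = 0.31 × 0.51 × 1.6 = 0.2530 m³/s
w_3 = (4.7 − 1.6)/2 = 1.55 m; q_3 = 0.42 × 0.67 × 1.55 = 0.4362 m³/s
w_4 = (7.6 − 3.2)/2 = 2.2 m; q_4 = 0.49 × 0.94 × 2.2 = 1.013 m³/s
w_5 = (9.7 − 4.7)/2 = 2.5 m; q_5 = 0.37 × 1.04 × 2.5 = 0.9620 m³/s
w_6 = (12.9 − 7.6)/2 = 2.65 m; q_6 = 0.32 × 0.73 × 2.65 = 0.6190 m³/s
w_7 = (18.4 − 9.7)/2 = 4.35 m; q_7 = 0.33 × 0.70 × 4.35 = 1.005 m³/s
Stations 1, 8 contribute zero (depth or velocity is 0).
Q = Σ qᵢ = 4.288 m³/s

4.29 m³/s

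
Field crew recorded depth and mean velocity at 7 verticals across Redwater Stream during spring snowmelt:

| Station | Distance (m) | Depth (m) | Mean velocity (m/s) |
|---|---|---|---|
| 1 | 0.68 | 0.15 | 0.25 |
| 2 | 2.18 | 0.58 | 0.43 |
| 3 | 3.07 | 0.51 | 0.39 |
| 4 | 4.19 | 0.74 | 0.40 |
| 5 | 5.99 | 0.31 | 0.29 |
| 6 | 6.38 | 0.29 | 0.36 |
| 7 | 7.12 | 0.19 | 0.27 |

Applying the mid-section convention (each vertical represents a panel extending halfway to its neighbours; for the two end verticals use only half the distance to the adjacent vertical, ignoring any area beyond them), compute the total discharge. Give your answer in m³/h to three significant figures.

w_1 = (2.18 − 0.68)/2 = 0.75 m; q_1 = 0.25 × 0.15 × 0.75 = 0.02813 m³/s
w_2 = (3.07 − 0.68)/2 = 1.195 m; q_2 = 0.43 × 0.58 × 1.195 = 0.2980 m³/s
w_3 = (4.19 − 2.18)/2 = 1.005 m; q_3 = 0.39 × 0.51 × 1.005 = 0.1999 m³/s
w_4 = (5.99 − 3.07)/2 = 1.46 m; q_4 = 0.40 × 0.74 × 1.46 = 0.4322 m³/s
w_5 = (6.38 − 4.19)/2 = 1.095 m; q_5 = 0.29 × 0.31 × 1.095 = 0.09844 m³/s
w_6 = (7.12 − 5.99)/2 = 0.565 m; q_6 = 0.36 × 0.29 × 0.565 = 0.05899 m³/s
w_7 = (7.12 − 6.38)/2 = 0.37 m; q_7 = 0.27 × 0.19 × 0.37 = 0.01898 m³/s
Q = Σ qᵢ = 1.135 m³/s
= 1.135 × 3600 = 4085 m³/h

4080 m³/h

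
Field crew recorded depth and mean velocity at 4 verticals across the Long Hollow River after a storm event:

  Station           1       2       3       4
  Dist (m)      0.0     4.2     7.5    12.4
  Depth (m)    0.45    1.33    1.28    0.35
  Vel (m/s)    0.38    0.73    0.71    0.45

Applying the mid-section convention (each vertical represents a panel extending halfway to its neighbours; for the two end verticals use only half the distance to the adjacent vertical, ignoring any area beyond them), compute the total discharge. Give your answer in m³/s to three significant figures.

8.11 m³/s

w_1 = (4.2 − 0.0)/2 = 2.1 m; q_1 = 0.38 × 0.45 × 2.1 = 0.3591 m³/s
w_2 = (7.5 − 0.0)/2 = 3.75 m; q_2 = 0.73 × 1.33 × 3.75 = 3.641 m³/s
w_3 = (12.4 − 4.2)/2 = 4.1 m; q_3 = 0.71 × 1.28 × 4.1 = 3.726 m³/s
w_4 = (12.4 − 7.5)/2 = 2.45 m; q_4 = 0.45 × 0.35 × 2.45 = 0.3859 m³/s
Q = Σ qᵢ = 8.112 m³/s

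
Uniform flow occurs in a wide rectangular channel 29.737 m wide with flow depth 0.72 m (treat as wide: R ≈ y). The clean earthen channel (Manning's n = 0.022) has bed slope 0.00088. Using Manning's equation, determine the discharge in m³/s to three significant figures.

A = b·y = 29.737 × 0.72 = 21.41 m²
Wide channel: R ≈ y = 0.72 m
Q = (1/n)·A·R^(2/3)·S^(1/2) = (1/0.022) × 21.41 × 0.7200^(2/3) × 0.00088^(1/2) = 23.19 m³/s

23.2 m³/s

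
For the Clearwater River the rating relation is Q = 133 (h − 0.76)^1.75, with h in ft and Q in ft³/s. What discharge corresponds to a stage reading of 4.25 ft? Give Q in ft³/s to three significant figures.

Q = 133 × (4.25 − 0.76)^1.75 = 133 × 3.49^1.75 = 1185 ft³/s

1190 ft³/s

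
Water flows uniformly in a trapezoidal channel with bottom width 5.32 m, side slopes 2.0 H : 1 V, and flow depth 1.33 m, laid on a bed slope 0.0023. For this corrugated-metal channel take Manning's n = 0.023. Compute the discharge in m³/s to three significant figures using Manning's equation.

A = (b + z·y)·y = (5.32 + 2.0×1.33)×1.33 = 10.61 m²
P = b + 2y√(1+z²) = 5.32 + 2×1.33×√(1+2.0²) = 11.27 m
R = A/P = 10.61/11.27 = 0.9419 m
Q = (1/n)·A·R^(2/3)·S^(1/2) = (1/0.023) × 10.61 × 0.9419^(2/3) × 0.0023^(1/2) = 21.26 m³/s

21.3 m³/s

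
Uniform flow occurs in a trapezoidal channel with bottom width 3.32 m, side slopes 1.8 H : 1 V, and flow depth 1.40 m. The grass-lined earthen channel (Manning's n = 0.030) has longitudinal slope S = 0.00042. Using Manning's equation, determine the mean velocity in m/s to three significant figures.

A = (b + z·y)·y = (3.32 + 1.8×1.40)×1.40 = 8.176 m²
P = b + 2y√(1+z²) = 3.32 + 2×1.40×√(1+1.8²) = 9.086 m
R = A/P = 8.176/9.086 = 0.8999 m
Q = (1/n)·A·R^(2/3)·S^(1/2) = (1/0.030) × 8.176 × 0.8999^(2/3) × 0.00042^(1/2) = 5.206 m³/s
V = Q/A = 5.206/8.176 = 0.6367 m/s

0.637 m/s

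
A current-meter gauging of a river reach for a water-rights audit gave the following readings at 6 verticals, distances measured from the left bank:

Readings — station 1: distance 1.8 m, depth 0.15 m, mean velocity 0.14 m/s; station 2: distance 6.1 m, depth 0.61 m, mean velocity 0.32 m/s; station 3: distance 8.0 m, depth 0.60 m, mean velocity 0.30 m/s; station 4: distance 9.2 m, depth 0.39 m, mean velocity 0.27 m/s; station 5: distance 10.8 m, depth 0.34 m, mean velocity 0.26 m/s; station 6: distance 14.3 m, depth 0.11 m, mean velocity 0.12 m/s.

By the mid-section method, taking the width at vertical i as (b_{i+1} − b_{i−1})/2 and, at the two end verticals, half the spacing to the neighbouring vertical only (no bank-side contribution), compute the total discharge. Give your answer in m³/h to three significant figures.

4770 m³/h

w_1 = (6.1 − 1.8)/2 = 2.15 m; q_1 = 0.14 × 0.15 × 2.15 = 0.04515 m³/s
w_2 = (8.0 − 1.8)/2 = 3.1 m; q_2 = 0.32 × 0.61 × 3.1 = 0.6051 m³/s
w_3 = (9.2 − 6.1)/2 = 1.55 m; q_3 = 0.30 × 0.60 × 1.55 = 0.2790 m³/s
w_4 = (10.8 − 8.0)/2 = 1.4 m; q_4 = 0.27 × 0.39 × 1.4 = 0.1474 m³/s
w_5 = (14.3 − 9.2)/2 = 2.55 m; q_5 = 0.26 × 0.34 × 2.55 = 0.2254 m³/s
w_6 = (14.3 − 10.8)/2 = 1.75 m; q_6 = 0.12 × 0.11 × 1.75 = 0.02310 m³/s
Q = Σ qᵢ = 1.325 m³/s
= 1.325 × 3600 = 4771 m³/h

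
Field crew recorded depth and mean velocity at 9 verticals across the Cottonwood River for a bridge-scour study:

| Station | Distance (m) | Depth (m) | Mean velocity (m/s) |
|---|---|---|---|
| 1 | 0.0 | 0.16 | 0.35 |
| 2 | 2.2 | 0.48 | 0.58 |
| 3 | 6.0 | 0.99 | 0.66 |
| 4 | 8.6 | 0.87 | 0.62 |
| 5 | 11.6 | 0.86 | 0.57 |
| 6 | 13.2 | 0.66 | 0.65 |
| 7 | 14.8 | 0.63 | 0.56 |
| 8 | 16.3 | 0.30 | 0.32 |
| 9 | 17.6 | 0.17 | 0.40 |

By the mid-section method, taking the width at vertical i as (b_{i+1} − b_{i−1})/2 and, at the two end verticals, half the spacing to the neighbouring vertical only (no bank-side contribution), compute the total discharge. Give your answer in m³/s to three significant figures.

w_1 = (2.2 − 0.0)/2 = 1.1 m; q_1 = 0.35 × 0.16 × 1.1 = 0.06160 m³/s
w_2 = (6.0 − 0.0)/2 = 3 m; q_2 = 0.58 × 0.48 × 3 = 0.8352 m³/s
w_3 = (8.6 − 2.2)/2 = 3.2 m; q_3 = 0.66 × 0.99 × 3.2 = 2.091 m³/s
w_4 = (11.6 − 6.0)/2 = 2.8 m; q_4 = 0.62 × 0.87 × 2.8 = 1.510 m³/s
w_5 = (13.2 − 8.6)/2 = 2.3 m; q_5 = 0.57 × 0.86 × 2.3 = 1.127 m³/s
w_6 = (14.8 − 11.6)/2 = 1.6 m; q_6 = 0.65 × 0.66 × 1.6 = 0.6864 m³/s
w_7 = (16.3 − 13.2)/2 = 1.55 m; q_7 = 0.56 × 0.63 × 1.55 = 0.5468 m³/s
w_8 = (17.6 − 14.8)/2 = 1.4 m; q_8 = 0.32 × 0.30 × 1.4 = 0.1344 m³/s
w_9 = (17.6 − 16.3)/2 = 0.65 m; q_9 = 0.40 × 0.17 × 0.65 = 0.04420 m³/s
Q = Σ qᵢ = 7.037 m³/s

7.04 m³/s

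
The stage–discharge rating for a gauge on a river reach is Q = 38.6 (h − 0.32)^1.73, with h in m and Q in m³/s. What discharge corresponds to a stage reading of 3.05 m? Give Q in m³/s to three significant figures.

219 m³/s

Q = 38.6 × (3.05 − 0.32)^1.73 = 38.6 × 2.73^1.73 = 219.4 m³/s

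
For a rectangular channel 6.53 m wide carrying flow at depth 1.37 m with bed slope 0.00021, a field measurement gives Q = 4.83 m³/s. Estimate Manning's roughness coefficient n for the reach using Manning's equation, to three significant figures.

A = b·y = 6.53 × 1.37 = 8.946 m²
P = b + 2y = 6.53 + 2×1.37 = 9.270 m
R = A/P = 8.946/9.270 = 0.9651 m
n = (1/Q)·A·R^(2/3)·S^(1/2) = (1/4.83) × 8.946 × 0.9766 × 0.01449 = 0.02621

0.0262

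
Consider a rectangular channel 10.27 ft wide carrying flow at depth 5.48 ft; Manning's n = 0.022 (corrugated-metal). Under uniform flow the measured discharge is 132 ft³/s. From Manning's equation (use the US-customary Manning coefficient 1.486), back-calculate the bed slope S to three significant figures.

0.000329

A = b·y = 10.27 × 5.48 = 56.28 ft²
P = b + 2y = 10.27 + 2×5.48 = 21.23 ft
R = A/P = 56.28/21.23 = 2.651 ft
S = (Q·n / (1.486·A·R^(2/3)))² = (132×0.022 / (1.486×56.28×1.915))² = 0.0003286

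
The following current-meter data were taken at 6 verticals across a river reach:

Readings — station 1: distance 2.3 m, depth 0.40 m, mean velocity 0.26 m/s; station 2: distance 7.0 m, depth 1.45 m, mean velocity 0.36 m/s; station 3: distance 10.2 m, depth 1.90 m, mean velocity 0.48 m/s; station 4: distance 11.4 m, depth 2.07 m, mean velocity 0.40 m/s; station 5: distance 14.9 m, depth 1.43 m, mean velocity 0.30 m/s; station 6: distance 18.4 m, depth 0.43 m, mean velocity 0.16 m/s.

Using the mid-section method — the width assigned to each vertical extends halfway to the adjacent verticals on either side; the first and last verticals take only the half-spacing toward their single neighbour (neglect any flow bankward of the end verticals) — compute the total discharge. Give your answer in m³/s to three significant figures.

7.88 m³/s

w_1 = (7.0 − 2.3)/2 = 2.35 m; q_1 = 0.26 × 0.40 × 2.35 = 0.2444 m³/s
w_2 = (10.2 − 2.3)/2 = 3.95 m; q_2 = 0.36 × 1.45 × 3.95 = 2.062 m³/s
w_3 = (11.4 − 7.0)/2 = 2.2 m; q_3 = 0.48 × 1.90 × 2.2 = 2.006 m³/s
w_4 = (14.9 − 10.2)/2 = 2.35 m; q_4 = 0.40 × 2.07 × 2.35 = 1.946 m³/s
w_5 = (18.4 − 11.4)/2 = 3.5 m; q_5 = 0.30 × 1.43 × 3.5 = 1.502 m³/s
w_6 = (18.4 − 14.9)/2 = 1.75 m; q_6 = 0.16 × 0.43 × 1.75 = 0.1204 m³/s
Q = Σ qᵢ = 7.880 m³/s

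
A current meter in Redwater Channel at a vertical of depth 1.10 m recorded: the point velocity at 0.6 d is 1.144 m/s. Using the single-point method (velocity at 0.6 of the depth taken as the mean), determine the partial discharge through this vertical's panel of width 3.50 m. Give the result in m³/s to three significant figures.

v̄ = v₀.₆ = 1.144 m/s
q = v̄ × d × w = 1.144 × 1.10 × 3.50 = 4.404 m³/s

4.40 m³/s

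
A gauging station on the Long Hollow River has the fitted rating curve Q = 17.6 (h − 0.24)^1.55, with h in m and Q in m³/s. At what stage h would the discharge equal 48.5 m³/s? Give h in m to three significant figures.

2.16 m

h − h₀ = (Q/C)^(1/b) = (48.5/17.6)^(1/1.55) = 1.923 m
h = 0.24 + 1.923 = 2.163 m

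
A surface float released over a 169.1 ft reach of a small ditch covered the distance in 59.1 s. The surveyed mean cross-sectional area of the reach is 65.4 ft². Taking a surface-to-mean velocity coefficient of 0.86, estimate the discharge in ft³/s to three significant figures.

v_surface = L / t̄ = 169.1 / 59.1 = 2.861 ft/s
v_mean = 0.86 × 2.861 = 2.461 ft/s
Q = A × v_mean = 65.4 × 2.461 = 160.9 ft³/s

161 ft³/s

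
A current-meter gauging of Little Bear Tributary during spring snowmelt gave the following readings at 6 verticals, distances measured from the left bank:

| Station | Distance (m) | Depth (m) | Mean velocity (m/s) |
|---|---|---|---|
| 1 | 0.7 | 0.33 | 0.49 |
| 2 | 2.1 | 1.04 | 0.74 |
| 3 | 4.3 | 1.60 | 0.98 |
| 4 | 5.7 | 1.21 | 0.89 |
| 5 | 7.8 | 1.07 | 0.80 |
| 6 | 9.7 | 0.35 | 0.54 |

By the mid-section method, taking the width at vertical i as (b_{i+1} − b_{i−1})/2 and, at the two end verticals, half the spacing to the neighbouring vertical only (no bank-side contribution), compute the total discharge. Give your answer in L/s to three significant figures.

w_1 = (2.1 − 0.7)/2 = 0.7 m; q_1 = 0.49 × 0.33 × 0.7 = 0.1132 m³/s
w_2 = (4.3 − 0.7)/2 = 1.8 m; q_2 = 0.74 × 1.04 × 1.8 = 1.385 m³/s
w_3 = (5.7 − 2.1)/2 = 1.8 m; q_3 = 0.98 × 1.60 × 1.8 = 2.822 m³/s
w_4 = (7.8 − 4.3)/2 = 1.75 m; q_4 = 0.89 × 1.21 × 1.75 = 1.885 m³/s
w_5 = (9.7 − 5.7)/2 = 2 m; q_5 = 0.80 × 1.07 × 2 = 1.712 m³/s
w_6 = (9.7 − 7.8)/2 = 0.95 m; q_6 = 0.54 × 0.35 × 0.95 = 0.1796 m³/s
Q = Σ qᵢ = 8.097 m³/s
= 8.097 × 1000 = 8097 L/s

8100 L/s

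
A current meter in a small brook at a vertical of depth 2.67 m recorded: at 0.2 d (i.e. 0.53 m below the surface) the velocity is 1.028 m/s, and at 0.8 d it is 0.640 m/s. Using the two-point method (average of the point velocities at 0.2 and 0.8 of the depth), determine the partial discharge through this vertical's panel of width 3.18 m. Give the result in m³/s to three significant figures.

v̄ = (1.028 + 0.640) / 2 = 0.8340 m/s
q = v̄ × d × w = 0.8340 × 2.67 × 3.18 = 7.081 m³/s

7.08 m³/s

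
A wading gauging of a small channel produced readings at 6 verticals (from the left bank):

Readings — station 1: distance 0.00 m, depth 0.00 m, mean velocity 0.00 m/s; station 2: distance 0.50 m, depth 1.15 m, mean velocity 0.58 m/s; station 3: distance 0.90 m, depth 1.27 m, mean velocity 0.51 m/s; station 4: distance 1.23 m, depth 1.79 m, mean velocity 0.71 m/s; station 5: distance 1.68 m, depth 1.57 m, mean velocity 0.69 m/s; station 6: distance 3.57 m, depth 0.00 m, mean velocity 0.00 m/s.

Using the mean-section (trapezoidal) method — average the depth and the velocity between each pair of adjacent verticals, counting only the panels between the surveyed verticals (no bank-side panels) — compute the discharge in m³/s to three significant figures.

Panel 1-2: Δb = 0.5 m, d̄ = (0.00+1.15)/2 = 0.575, v̄ = (0.00+0.58)/2 = 0.29 → q = 0.5×0.575×0.29 = 0.08338 m³/s
Panel 2-3: Δb = 0.4 m, d̄ = (1.15+1.27)/2 = 1.21, v̄ = (0.58+0.51)/2 = 0.545 → q = 0.4×1.21×0.545 = 0.2638 m³/s
Panel 3-4: Δb = 0.33 m, d̄ = (1.27+1.79)/2 = 1.53, v̄ = (0.51+0.71)/2 = 0.61 → q = 0.33×1.53×0.61 = 0.3080 m³/s
Panel 4-5: Δb = 0.45 m, d̄ = (1.79+1.57)/2 = 1.68, v̄ = (0.71+0.69)/2 = 0.7 → q = 0.45×1.68×0.7 = 0.5292 m³/s
Panel 5-6: Δb = 1.89 m, d̄ = (1.57+0.00)/2 = 0.785, v̄ = (0.69+0.00)/2 = 0.345 → q = 1.89×0.785×0.345 = 0.5119 m³/s
Q = Σ q = 1.696 m³/s

1.70 m³/s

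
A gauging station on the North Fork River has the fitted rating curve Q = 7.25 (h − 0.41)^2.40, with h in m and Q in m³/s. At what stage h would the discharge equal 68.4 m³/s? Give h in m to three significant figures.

h − h₀ = (Q/C)^(1/b) = (68.4/7.25)^(1/2.40) = 2.548 m
h = 0.41 + 2.548 = 2.958 m

2.96 m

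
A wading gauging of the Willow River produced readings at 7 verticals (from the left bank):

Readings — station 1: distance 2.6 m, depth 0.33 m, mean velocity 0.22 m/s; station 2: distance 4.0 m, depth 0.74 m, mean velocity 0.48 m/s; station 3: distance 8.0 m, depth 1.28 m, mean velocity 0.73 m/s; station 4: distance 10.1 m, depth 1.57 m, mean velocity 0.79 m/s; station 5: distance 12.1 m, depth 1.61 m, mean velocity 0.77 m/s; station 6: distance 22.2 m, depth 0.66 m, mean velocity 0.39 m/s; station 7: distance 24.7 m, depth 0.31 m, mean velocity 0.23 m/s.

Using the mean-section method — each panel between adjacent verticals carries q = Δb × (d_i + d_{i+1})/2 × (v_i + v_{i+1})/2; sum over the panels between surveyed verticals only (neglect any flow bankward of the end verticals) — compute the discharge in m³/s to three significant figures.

Panel 1-2: Δb = 1.4 m, d̄ = (0.33+0.74)/2 = 0.535, v̄ = (0.22+0.48)/2 = 0.35 → q = 1.4×0.535×0.35 = 0.2622 m³/s
Panel 2-3: Δb = 4 m, d̄ = (0.74+1.28)/2 = 1.01, v̄ = (0.48+0.73)/2 = 0.605 → q = 4×1.01×0.605 = 2.444 m³/s
Panel 3-4: Δb = 2.1 m, d̄ = (1.28+1.57)/2 = 1.425, v̄ = (0.73+0.79)/2 = 0.76 → q = 2.1×1.425×0.76 = 2.274 m³/s
Panel 4-5: Δb = 2 m, d̄ = (1.57+1.61)/2 = 1.59, v̄ = (0.79+0.77)/2 = 0.78 → q = 2×1.59×0.78 = 2.480 m³/s
Panel 5-6: Δb = 10.1 m, d̄ = (1.61+0.66)/2 = 1.135, v̄ = (0.77+0.39)/2 = 0.58 → q = 10.1×1.135×0.58 = 6.649 m³/s
Panel 6-7: Δb = 2.5 m, d̄ = (0.66+0.31)/2 = 0.485, v̄ = (0.39+0.23)/2 = 0.31 → q = 2.5×0.485×0.31 = 0.3759 m³/s
Q = Σ q = 14.49 m³/s

14.5 m³/s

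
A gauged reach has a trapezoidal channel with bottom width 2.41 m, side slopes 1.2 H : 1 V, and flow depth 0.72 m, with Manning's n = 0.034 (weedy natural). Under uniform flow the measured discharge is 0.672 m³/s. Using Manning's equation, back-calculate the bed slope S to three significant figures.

A = (b + z·y)·y = (2.41 + 1.2×0.72)×0.72 = 2.357 m²
P = b + 2y√(1+z²) = 2.41 + 2×0.72×√(1+1.2²) = 4.659 m
R = A/P = 2.357/4.659 = 0.5059 m
S = (Q·n / (1·A·R^(2/3)))² = (0.672×0.034 / (1×2.357×0.6349))² = 0.0002330

0.000233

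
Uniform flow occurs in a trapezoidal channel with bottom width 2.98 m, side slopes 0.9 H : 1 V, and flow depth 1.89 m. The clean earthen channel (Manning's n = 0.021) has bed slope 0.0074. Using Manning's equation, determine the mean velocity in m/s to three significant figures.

4.36 m/s

A = (b + z·y)·y = (2.98 + 0.9×1.89)×1.89 = 8.847 m²
P = b + 2y√(1+z²) = 2.98 + 2×1.89×√(1+0.9²) = 8.065 m
R = A/P = 8.847/8.065 = 1.097 m
Q = (1/n)·A·R^(2/3)·S^(1/2) = (1/0.021) × 8.847 × 1.097^(2/3) × 0.0074^(1/2) = 38.55 m³/s
V = Q/A = 38.55/8.847 = 4.357 m/s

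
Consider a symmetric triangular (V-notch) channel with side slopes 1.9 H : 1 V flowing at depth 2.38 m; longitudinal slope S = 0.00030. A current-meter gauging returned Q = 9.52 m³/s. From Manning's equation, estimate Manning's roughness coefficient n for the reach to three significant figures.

A = z·y² = 1.9×2.38² = 10.76 m²
P = 2y√(1+z²) = 2×2.38×√(1+1.9²) = 10.22 m
R = A/P = 10.76/10.22 = 1.053 m
n = (1/Q)·A·R^(2/3)·S^(1/2) = (1/9.52) × 10.76 × 1.035 × 0.01732 = 0.02027

0.0203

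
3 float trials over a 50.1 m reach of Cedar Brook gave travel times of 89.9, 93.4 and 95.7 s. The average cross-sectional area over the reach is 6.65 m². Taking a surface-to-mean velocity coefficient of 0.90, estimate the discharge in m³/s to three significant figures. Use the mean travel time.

t̄ = (89.9 + 93.4 + 95.7) / 3 = 93 s
v_surface = L / t̄ = 50.1 / 93 = 0.5387 m/s
v_mean = 0.90 × 0.5387 = 0.4848 m/s
Q = A × v_mean = 6.65 × 0.4848 = 3.224 m³/s

3.22 m³/s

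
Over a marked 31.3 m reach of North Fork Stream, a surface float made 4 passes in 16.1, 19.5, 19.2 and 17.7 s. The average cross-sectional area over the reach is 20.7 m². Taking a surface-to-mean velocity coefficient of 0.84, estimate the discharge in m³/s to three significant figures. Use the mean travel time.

t̄ = (16.1 + 19.5 + 19.2 + 17.7) / 4 = 18.125 s
v_surface = L / t̄ = 31.3 / 18.125 = 1.727 m/s
v_mean = 0.84 × 1.727 = 1.451 m/s
Q = A × v_mean = 20.7 × 1.451 = 30.03 m³/s

30.0 m³/s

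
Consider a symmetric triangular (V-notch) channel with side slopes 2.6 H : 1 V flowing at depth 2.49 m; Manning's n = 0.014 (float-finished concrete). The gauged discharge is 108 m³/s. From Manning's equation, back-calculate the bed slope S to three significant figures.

A = z·y² = 2.6×2.49² = 16.12 m²
P = 2y√(1+z²) = 2×2.49×√(1+2.6²) = 13.87 m
R = A/P = 16.12/13.87 = 1.162 m
S = (Q·n / (1·A·R^(2/3)))² = (108×0.014 / (1×16.12×1.105))² = 0.007201

0.00720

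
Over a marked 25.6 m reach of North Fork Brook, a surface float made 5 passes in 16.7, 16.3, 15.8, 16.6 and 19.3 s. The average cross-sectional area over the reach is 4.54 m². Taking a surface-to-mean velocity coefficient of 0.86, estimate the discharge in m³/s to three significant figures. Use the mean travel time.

5.90 m³/s

t̄ = (16.7 + 16.3 + 15.8 + 16.6 + 19.3) / 5 = 16.94 s
v_surface = L / t̄ = 25.6 / 16.94 = 1.511 m/s
v_mean = 0.86 × 1.511 = 1.300 m/s
Q = A × v_mean = 4.54 × 1.300 = 5.900 m³/s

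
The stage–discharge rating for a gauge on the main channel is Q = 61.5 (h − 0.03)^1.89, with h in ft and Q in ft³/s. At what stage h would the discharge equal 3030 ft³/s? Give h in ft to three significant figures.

7.89 ft

h − h₀ = (Q/C)^(1/b) = (3030/61.5)^(1/1.89) = 7.862 ft
h = 0.03 + 7.862 = 7.892 ft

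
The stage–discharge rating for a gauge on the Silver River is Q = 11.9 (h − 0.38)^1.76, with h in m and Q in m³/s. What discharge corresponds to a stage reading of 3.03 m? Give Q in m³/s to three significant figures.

66.1 m³/s

Q = 11.9 × (3.03 − 0.38)^1.76 = 11.9 × 2.65^1.76 = 66.14 m³/s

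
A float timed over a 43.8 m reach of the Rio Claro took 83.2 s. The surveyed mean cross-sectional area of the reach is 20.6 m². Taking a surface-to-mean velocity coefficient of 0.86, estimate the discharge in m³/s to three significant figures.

v_surface = L / t̄ = 43.8 / 83.2 = 0.5264 m/s
v_mean = 0.86 × 0.5264 = 0.4527 m/s
Q = A × v_mean = 20.6 × 0.4527 = 9.326 m³/s

9.33 m³/s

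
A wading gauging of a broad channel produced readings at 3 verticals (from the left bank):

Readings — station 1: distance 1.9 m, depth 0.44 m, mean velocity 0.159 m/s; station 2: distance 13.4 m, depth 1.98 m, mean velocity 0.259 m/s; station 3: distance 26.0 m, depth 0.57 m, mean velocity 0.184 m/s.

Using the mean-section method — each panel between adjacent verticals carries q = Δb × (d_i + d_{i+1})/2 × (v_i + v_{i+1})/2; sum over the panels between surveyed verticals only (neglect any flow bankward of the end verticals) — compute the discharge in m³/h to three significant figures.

Panel 1-2: Δb = 11.5 m, d̄ = (0.44+1.98)/2 = 1.21, v̄ = (0.159+0.259)/2 = 0.209 → q = 11.5×1.21×0.209 = 2.908 m³/s
Panel 2-3: Δb = 12.6 m, d̄ = (1.98+0.57)/2 = 1.275, v̄ = (0.259+0.184)/2 = 0.2215 → q = 12.6×1.275×0.2215 = 3.558 m³/s
Q = Σ q = 6.467 m³/s
= 6.467 × 3600 = 23280 m³/h

23300 m³/h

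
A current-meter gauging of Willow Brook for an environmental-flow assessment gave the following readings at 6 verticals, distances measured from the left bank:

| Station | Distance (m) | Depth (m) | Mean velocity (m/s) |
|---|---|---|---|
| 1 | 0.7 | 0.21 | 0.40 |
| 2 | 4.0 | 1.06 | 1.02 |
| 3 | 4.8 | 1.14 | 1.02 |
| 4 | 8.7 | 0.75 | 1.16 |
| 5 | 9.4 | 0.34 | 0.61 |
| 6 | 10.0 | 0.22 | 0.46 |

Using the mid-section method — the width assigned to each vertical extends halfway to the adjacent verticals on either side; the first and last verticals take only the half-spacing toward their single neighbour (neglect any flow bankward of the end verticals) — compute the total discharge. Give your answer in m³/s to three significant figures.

w_1 = (4.0 − 0.7)/2 = 1.65 m; q_1 = 0.40 × 0.21 × 1.65 = 0.1386 m³/s
w_2 = (4.8 − 0.7)/2 = 2.05 m; q_2 = 1.02 × 1.06 × 2.05 = 2.216 m³/s
w_3 = (8.7 − 4.0)/2 = 2.35 m; q_3 = 1.02 × 1.14 × 2.35 = 2.733 m³/s
w_4 = (9.4 − 4.8)/2 = 2.3 m; q_4 = 1.16 × 0.75 × 2.3 = 2.001 m³/s
w_5 = (10.0 − 8.7)/2 = 0.65 m; q_5 = 0.61 × 0.34 × 0.65 = 0.1348 m³/s
w_6 = (10.0 − 9.4)/2 = 0.3 m; q_6 = 0.46 × 0.22 × 0.3 = 0.03036 m³/s
Q = Σ qᵢ = 7.254 m³/s

7.25 m³/s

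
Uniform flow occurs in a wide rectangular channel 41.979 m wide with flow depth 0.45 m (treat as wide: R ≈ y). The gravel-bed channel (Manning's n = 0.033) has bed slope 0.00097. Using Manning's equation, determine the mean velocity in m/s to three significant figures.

0.554 m/s

A = b·y = 41.979 × 0.45 = 18.89 m²
Wide channel: R ≈ y = 0.45 m
Q = (1/n)·A·R^(2/3)·S^(1/2) = (1/0.033) × 18.89 × 0.4500^(2/3) × 0.00097^(1/2) = 10.47 m³/s
V = Q/A = 10.47/18.89 = 0.5542 m/s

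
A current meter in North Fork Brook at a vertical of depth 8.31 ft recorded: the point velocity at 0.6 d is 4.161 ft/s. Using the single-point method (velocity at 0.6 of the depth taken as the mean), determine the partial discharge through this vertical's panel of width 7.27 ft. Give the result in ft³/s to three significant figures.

251 ft³/s

v̄ = v₀.₆ = 4.161 ft/s
q = v̄ × d × w = 4.161 × 8.31 × 7.27 = 251.4 ft³/s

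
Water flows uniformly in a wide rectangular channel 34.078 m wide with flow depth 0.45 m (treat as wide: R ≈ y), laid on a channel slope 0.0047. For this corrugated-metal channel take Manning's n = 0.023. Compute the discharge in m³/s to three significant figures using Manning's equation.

A = b·y = 34.078 × 0.45 = 15.34 m²
Wide channel: R ≈ y = 0.45 m
Q = (1/n)·A·R^(2/3)·S^(1/2) = (1/0.023) × 15.34 × 0.4500^(2/3) × 0.0047^(1/2) = 26.84 m³/s

26.8 m³/s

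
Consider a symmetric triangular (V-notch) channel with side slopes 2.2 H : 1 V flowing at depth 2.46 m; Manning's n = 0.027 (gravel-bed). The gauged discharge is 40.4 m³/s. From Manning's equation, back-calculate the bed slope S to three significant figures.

0.00577

A = z·y² = 2.2×2.46² = 13.31 m²
P = 2y√(1+z²) = 2×2.46×√(1+2.2²) = 11.89 m
R = A/P = 13.31/11.89 = 1.120 m
S = (Q·n / (1·A·R^(2/3)))² = (40.4×0.027 / (1×13.31×1.078))² = 0.005773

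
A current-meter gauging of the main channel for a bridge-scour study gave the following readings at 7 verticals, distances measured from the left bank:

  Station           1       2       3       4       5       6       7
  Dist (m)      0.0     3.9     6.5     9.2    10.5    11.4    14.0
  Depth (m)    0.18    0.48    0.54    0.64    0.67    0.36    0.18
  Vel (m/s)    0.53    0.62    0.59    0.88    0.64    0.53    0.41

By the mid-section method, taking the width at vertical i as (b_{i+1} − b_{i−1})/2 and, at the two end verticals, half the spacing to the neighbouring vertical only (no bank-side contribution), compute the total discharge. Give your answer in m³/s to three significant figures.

w_1 = (3.9 − 0.0)/2 = 1.95 m; q_1 = 0.53 × 0.18 × 1.95 = 0.1860 m³/s
w_2 = (6.5 − 0.0)/2 = 3.25 m; q_2 = 0.62 × 0.48 × 3.25 = 0.9672 m³/s
w_3 = (9.2 − 3.9)/2 = 2.65 m; q_3 = 0.59 × 0.54 × 2.65 = 0.8443 m³/s
w_4 = (10.5 − 6.5)/2 = 2 m; q_4 = 0.88 × 0.64 × 2 = 1.126 m³/s
w_5 = (11.4 − 9.2)/2 = 1.1 m; q_5 = 0.64 × 0.67 × 1.1 = 0.4717 m³/s
w_6 = (14.0 − 10.5)/2 = 1.75 m; q_6 = 0.53 × 0.36 × 1.75 = 0.3339 m³/s
w_7 = (14.0 − 11.4)/2 = 1.3 m; q_7 = 0.41 × 0.18 × 1.3 = 0.09594 m³/s
Q = Σ qᵢ = 4.025 m³/s

4.03 m³/s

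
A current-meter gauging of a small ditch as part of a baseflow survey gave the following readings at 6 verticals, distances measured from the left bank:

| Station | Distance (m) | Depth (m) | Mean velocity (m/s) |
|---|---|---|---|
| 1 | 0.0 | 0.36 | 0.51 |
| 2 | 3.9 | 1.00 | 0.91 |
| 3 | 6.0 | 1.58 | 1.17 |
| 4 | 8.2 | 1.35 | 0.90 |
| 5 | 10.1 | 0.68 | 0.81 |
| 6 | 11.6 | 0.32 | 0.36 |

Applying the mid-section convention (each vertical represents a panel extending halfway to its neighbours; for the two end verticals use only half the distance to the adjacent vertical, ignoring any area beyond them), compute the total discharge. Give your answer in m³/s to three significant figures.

10.6 m³/s

w_1 = (3.9 − 0.0)/2 = 1.95 m; q_1 = 0.51 × 0.36 × 1.95 = 0.3580 m³/s
w_2 = (6.0 − 0.0)/2 = 3 m; q_2 = 0.91 × 1.00 × 3 = 2.730 m³/s
w_3 = (8.2 − 3.9)/2 = 2.15 m; q_3 = 1.17 × 1.58 × 2.15 = 3.974 m³/s
w_4 = (10.1 − 6.0)/2 = 2.05 m; q_4 = 0.90 × 1.35 × 2.05 = 2.491 m³/s
w_5 = (11.6 − 8.2)/2 = 1.7 m; q_5 = 0.81 × 0.68 × 1.7 = 0.9364 m³/s
w_6 = (11.6 − 10.1)/2 = 0.75 m; q_6 = 0.36 × 0.32 × 0.75 = 0.08640 m³/s
Q = Σ qᵢ = 10.58 m³/s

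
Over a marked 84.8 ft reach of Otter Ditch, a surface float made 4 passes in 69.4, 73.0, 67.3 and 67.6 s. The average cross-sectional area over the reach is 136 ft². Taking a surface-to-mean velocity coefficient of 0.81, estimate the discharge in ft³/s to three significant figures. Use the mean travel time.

t̄ = (69.4 + 73.0 + 67.3 + 67.6) / 4 = 69.325 s
v_surface = L / t̄ = 84.8 / 69.325 = 1.223 ft/s
v_mean = 0.81 × 1.223 = 0.9908 ft/s
Q = A × v_mean = 136 × 0.9908 = 134.8 ft³/s

135 ft³/s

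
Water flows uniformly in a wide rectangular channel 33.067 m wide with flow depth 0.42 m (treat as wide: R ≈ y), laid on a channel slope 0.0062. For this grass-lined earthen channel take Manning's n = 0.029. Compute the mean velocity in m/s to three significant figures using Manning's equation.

1.52 m/s

A = b·y = 33.067 × 0.42 = 13.89 m²
Wide channel: R ≈ y = 0.42 m
Q = (1/n)·A·R^(2/3)·S^(1/2) = (1/0.029) × 13.89 × 0.4200^(2/3) × 0.0062^(1/2) = 21.15 m³/s
V = Q/A = 21.15/13.89 = 1.523 m/s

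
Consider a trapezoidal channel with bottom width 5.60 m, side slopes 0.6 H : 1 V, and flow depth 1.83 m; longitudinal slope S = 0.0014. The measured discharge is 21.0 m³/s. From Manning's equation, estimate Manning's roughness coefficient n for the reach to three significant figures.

0.0252

A = (b + z·y)·y = (5.60 + 0.6×1.83)×1.83 = 12.26 m²
P = b + 2y√(1+z²) = 5.60 + 2×1.83×√(1+0.6²) = 9.868 m
R = A/P = 12.26/9.868 = 1.242 m
n = (1/Q)·A·R^(2/3)·S^(1/2) = (1/21.0) × 12.26 × 1.156 × 0.03742 = 0.02524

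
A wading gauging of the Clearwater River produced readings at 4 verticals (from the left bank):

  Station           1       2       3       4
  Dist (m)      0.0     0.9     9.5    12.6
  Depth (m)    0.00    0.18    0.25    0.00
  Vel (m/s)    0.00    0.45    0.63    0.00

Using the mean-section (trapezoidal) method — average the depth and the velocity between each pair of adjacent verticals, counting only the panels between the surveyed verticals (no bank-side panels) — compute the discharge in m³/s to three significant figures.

1.14 m³/s

Panel 1-2: Δb = 0.9 m, d̄ = (0.00+0.18)/2 = 0.09, v̄ = (0.00+0.45)/2 = 0.225 → q = 0.9×0.09×0.225 = 0.01823 m³/s
Panel 2-3: Δb = 8.6 m, d̄ = (0.18+0.25)/2 = 0.215, v̄ = (0.45+0.63)/2 = 0.54 → q = 8.6×0.215×0.54 = 0.9985 m³/s
Panel 3-4: Δb = 3.1 m, d̄ = (0.25+0.00)/2 = 0.125, v̄ = (0.63+0.00)/2 = 0.315 → q = 3.1×0.125×0.315 = 0.1221 m³/s
Q = Σ q = 1.139 m³/s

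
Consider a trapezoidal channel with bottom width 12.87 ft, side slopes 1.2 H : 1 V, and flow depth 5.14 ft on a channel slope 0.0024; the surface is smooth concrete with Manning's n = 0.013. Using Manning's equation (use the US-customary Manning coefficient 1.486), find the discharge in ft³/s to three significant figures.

A = (b + z·y)·y = (12.87 + 1.2×5.14)×5.14 = 97.86 ft²
P = b + 2y√(1+z²) = 12.87 + 2×5.14×√(1+1.2²) = 28.93 ft
R = A/P = 97.86/28.93 = 3.383 ft
Q = (1.486/n)·A·R^(2/3)·S^(1/2) = (1.486/0.013) × 97.86 × 3.383^(2/3) × 0.0024^(1/2) = 1235 ft³/s

1230 ft³/s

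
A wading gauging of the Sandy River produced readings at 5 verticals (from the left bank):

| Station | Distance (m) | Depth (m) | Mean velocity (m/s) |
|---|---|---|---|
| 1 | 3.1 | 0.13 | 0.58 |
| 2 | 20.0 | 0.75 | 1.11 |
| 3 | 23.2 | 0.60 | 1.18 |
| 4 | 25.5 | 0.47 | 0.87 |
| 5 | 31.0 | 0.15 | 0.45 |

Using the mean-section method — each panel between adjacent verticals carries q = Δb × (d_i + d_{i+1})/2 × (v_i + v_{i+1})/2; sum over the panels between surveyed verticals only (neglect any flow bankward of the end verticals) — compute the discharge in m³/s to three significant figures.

Panel 1-2: Δb = 16.9 m, d̄ = (0.13+0.75)/2 = 0.44, v̄ = (0.58+1.11)/2 = 0.845 → q = 16.9×0.44×0.845 = 6.283 m³/s
Panel 2-3: Δb = 3.2 m, d̄ = (0.75+0.60)/2 = 0.675, v̄ = (1.11+1.18)/2 = 1.145 → q = 3.2×0.675×1.145 = 2.473 m³/s
Panel 3-4: Δb = 2.3 m, d̄ = (0.60+0.47)/2 = 0.535, v̄ = (1.18+0.87)/2 = 1.025 → q = 2.3×0.535×1.025 = 1.261 m³/s
Panel 4-5: Δb = 5.5 m, d̄ = (0.47+0.15)/2 = 0.31, v̄ = (0.87+0.45)/2 = 0.66 → q = 5.5×0.31×0.66 = 1.125 m³/s
Q = Σ q = 11.14 m³/s

11.1 m³/s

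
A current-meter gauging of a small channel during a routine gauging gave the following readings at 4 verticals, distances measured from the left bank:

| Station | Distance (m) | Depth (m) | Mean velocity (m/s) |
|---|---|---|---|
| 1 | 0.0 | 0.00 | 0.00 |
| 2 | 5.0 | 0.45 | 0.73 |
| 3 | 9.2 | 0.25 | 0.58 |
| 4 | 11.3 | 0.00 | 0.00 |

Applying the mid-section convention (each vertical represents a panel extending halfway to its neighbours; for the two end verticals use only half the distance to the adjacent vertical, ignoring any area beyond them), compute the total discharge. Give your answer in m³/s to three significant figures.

1.97 m³/s

w_2 = (9.2 − 0.0)/2 = 4.6 m; q_2 = 0.73 × 0.45 × 4.6 = 1.511 m³/s
w_3 = (11.3 − 5.0)/2 = 3.15 m; q_3 = 0.58 × 0.25 × 3.15 = 0.4568 m³/s
Stations 1, 4 contribute zero (depth or velocity is 0).
Q = Σ qᵢ = 1.968 m³/s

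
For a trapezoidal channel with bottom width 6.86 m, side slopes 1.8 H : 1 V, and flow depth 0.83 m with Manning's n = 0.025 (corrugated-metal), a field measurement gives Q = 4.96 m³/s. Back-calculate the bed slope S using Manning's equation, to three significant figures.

A = (b + z·y)·y = (6.86 + 1.8×0.83)×0.83 = 6.934 m²
P = b + 2y√(1+z²) = 6.86 + 2×0.83×√(1+1.8²) = 10.28 m
R = A/P = 6.934/10.28 = 0.6746 m
S = (Q·n / (1·A·R^(2/3)))² = (4.96×0.025 / (1×6.934×0.7692))² = 0.0005405

0.000541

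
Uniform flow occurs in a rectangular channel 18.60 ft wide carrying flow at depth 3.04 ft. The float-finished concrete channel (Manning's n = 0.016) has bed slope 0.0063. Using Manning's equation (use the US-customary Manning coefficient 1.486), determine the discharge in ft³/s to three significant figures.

724 ft³/s

A = b·y = 18.60 × 3.04 = 56.54 ft²
P = b + 2y = 18.60 + 2×3.04 = 24.68 ft
R = A/P = 56.54/24.68 = 2.291 ft
Q = (1.486/n)·A·R^(2/3)·S^(1/2) = (1.486/0.016) × 56.54 × 2.291^(2/3) × 0.0063^(1/2) = 724.4 ft³/s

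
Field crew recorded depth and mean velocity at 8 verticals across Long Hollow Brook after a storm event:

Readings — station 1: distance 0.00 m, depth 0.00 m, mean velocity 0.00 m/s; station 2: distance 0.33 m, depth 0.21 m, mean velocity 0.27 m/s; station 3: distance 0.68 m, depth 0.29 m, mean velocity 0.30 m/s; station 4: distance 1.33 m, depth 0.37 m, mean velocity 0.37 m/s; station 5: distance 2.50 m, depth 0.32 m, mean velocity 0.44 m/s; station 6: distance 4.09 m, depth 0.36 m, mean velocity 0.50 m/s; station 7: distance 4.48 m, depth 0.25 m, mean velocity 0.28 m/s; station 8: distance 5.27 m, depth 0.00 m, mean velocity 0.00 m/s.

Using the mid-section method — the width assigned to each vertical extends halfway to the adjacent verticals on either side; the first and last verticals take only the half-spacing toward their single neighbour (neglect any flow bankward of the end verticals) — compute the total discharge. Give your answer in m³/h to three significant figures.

2160 m³/h

w_2 = (0.68 − 0.00)/2 = 0.34 m; q_2 = 0.27 × 0.21 × 0.34 = 0.01928 m³/s
w_3 = (1.33 − 0.33)/2 = 0.5 m; q_3 = 0.30 × 0.29 × 0.5 = 0.04350 m³/s
w_4 = (2.50 − 0.68)/2 = 0.91 m; q_4 = 0.37 × 0.37 × 0.91 = 0.1246 m³/s
w_5 = (4.09 − 1.33)/2 = 1.38 m; q_5 = 0.44 × 0.32 × 1.38 = 0.1943 m³/s
w_6 = (4.48 − 2.50)/2 = 0.99 m; q_6 = 0.50 × 0.36 × 0.99 = 0.1782 m³/s
w_7 = (5.27 − 4.09)/2 = 0.59 m; q_7 = 0.28 × 0.25 × 0.59 = 0.04130 m³/s
Stations 1, 8 contribute zero (depth or velocity is 0).
Q = Σ qᵢ = 0.6012 m³/s
= 0.6012 × 3600 = 2164 m³/h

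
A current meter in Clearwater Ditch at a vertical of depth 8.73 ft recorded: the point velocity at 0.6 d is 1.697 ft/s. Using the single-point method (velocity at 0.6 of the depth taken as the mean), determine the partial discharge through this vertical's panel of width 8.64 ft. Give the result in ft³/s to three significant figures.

128 ft³/s

v̄ = v₀.₆ = 1.697 ft/s
q = v̄ × d × w = 1.697 × 8.73 × 8.64 = 128.0 ft³/s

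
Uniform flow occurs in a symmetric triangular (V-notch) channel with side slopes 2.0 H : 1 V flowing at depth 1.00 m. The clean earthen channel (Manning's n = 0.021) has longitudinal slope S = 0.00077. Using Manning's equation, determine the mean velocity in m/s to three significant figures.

0.773 m/s

A = z·y² = 2.0×1.00² = 2.000 m²
P = 2y√(1+z²) = 2×1.00×√(1+2.0²) = 4.472 m
R = A/P = 2.000/4.472 = 0.4472 m
Q = (1/n)·A·R^(2/3)·S^(1/2) = (1/0.021) × 2.000 × 0.4472^(2/3) × 0.00077^(1/2) = 1.545 m³/s
V = Q/A = 1.545/2.000 = 0.7727 m/s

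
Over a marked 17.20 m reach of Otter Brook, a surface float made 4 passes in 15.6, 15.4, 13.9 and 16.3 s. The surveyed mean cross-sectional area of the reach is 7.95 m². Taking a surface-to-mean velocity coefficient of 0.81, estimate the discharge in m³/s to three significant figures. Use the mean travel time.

7.24 m³/s

t̄ = (15.6 + 15.4 + 13.9 + 16.3) / 4 = 15.3 s
v_surface = L / t̄ = 17.20 / 15.3 = 1.124 m/s
v_mean = 0.81 × 1.124 = 0.9106 m/s
Q = A × v_mean = 7.95 × 0.9106 = 7.239 m³/s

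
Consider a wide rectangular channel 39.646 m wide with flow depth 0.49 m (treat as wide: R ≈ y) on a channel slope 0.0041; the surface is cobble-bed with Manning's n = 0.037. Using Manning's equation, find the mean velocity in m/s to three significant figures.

A = b·y = 39.646 × 0.49 = 19.43 m²
Wide channel: R ≈ y = 0.49 m
Q = (1/n)·A·R^(2/3)·S^(1/2) = (1/0.037) × 19.43 × 0.4900^(2/3) × 0.0041^(1/2) = 20.90 m³/s
V = Q/A = 20.90/19.43 = 1.076 m/s

1.08 m/s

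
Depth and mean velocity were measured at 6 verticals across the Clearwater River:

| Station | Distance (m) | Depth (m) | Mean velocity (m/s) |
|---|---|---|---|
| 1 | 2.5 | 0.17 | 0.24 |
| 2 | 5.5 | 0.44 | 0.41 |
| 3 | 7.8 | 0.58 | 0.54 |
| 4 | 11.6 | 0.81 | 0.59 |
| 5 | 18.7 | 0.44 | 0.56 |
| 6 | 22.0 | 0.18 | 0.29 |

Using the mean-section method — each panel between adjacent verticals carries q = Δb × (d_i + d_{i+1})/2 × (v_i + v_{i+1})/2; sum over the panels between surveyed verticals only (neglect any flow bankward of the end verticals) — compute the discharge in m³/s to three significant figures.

Panel 1-2: Δb = 3 m, d̄ = (0.17+0.44)/2 = 0.305, v̄ = (0.24+0.41)/2 = 0.325 → q = 3×0.305×0.325 = 0.2974 m³/s
Panel 2-3: Δb = 2.3 m, d̄ = (0.44+0.58)/2 = 0.51, v̄ = (0.41+0.54)/2 = 0.475 → q = 2.3×0.51×0.475 = 0.5572 m³/s
Panel 3-4: Δb = 3.8 m, d̄ = (0.58+0.81)/2 = 0.695, v̄ = (0.54+0.59)/2 = 0.565 → q = 3.8×0.695×0.565 = 1.492 m³/s
Panel 4-5: Δb = 7.1 m, d̄ = (0.81+0.44)/2 = 0.625, v̄ = (0.59+0.56)/2 = 0.575 → q = 7.1×0.625×0.575 = 2.552 m³/s
Panel 5-6: Δb = 3.3 m, d̄ = (0.44+0.18)/2 = 0.31, v̄ = (0.56+0.29)/2 = 0.425 → q = 3.3×0.31×0.425 = 0.4348 m³/s
Q = Σ q = 5.333 m³/s

5.33 m³/s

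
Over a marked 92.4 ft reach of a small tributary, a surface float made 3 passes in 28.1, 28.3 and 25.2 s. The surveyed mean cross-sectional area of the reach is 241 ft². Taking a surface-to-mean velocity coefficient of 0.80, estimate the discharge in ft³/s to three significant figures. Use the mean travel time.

655 ft³/s

t̄ = (28.1 + 28.3 + 25.2) / 3 = 27.2 s
v_surface = L / t̄ = 92.4 / 27.2 = 3.397 ft/s
v_mean = 0.80 × 3.397 = 2.718 ft/s
Q = A × v_mean = 241 × 2.718 = 655.0 ft³/s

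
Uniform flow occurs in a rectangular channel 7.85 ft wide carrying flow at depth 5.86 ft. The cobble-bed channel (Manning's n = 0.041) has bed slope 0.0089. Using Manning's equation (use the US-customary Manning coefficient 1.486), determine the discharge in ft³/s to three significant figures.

A = b·y = 7.85 × 5.86 = 46.00 ft²
P = b + 2y = 7.85 + 2×5.86 = 19.57 ft
R = A/P = 46.00/19.57 = 2.351 ft
Q = (1.486/n)·A·R^(2/3)·S^(1/2) = (1.486/0.041) × 46.00 × 2.351^(2/3) × 0.0089^(1/2) = 278.1 ft³/s

278 ft³/s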